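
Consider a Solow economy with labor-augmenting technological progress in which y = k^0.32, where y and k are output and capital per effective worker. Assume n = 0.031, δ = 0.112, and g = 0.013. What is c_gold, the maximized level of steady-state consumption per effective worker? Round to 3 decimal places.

c_gold ≈ 0.954

The effective depreciation rate is n + g + δ = 0.031 + 0.013 + 0.112 = 0.156.
Setting f'(k) = n+g+δ gives 0.32·k^(0.32−1) = 0.156, hence k_gold = (0.32/0.156)^(1/0.68) ≈ 2.8765.
y_gold = 2.8765^0.32 ≈ 1.4023.
c_gold = y_gold − (n+g+δ)·k_gold = 1.4023 − 0.156·2.8765 ≈ 0.9536.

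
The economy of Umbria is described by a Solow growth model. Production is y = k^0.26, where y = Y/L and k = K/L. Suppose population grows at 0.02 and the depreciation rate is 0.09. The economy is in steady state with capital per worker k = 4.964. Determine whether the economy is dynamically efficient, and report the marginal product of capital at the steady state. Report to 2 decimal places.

Break-even investment rate: n + δ = 0.02 + 0.09 = 0.11.
MPK = 0.26·k^(0.26−1) = 0.26·4.964^(-0.74) ≈ 0.0794.
MPK < 0.11, so the economy is dynamically inefficient (over-saving).

dynamically inefficient; MPK ≈ 0.08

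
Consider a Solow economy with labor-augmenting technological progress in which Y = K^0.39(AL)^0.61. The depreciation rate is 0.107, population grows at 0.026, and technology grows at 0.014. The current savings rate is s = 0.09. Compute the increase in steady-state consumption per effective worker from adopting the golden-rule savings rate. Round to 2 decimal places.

Δc ≈ 0.47

n + g + δ = 0.026 + 0.014 + 0.107 = 0.147.
Current steady state (s = 0.09): k* = (0.09/0.147)^(1/0.61) ≈ 0.4474, y* = 0.4474^0.39 ≈ 0.7308, c* = (1−0.09)·0.7308 ≈ 0.6650.
At the golden rule the marginal product of capital equals n+g+δ: 0.39·k^(0.39−1) = 0.147. Solving, k_gold = (0.39/0.147)^(1/0.61) ≈ 4.9507.
y_gold = 4.9507^0.39 ≈ 1.8660, c_gold = y_gold − 0.147·k_gold ≈ 1.1383.
Gain: Δc = 1.1383 − 0.6650 ≈ 0.4733.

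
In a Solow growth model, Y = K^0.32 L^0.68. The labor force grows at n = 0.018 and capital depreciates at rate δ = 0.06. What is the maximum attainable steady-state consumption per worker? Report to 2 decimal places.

c_gold ≈ 1.32

Break-even investment rate: n + δ = 0.018 + 0.06 = 0.078.
Golden rule sets MPK = n+δ: 0.32·k^(0.32−1) = 0.078, so k_gold = (0.32/0.078)^(1/0.68) ≈ 7.9717.
y_gold = 7.9717^0.32 ≈ 1.9431.
c_gold = y_gold − (n+δ)·k_gold = 1.9431 − 0.078·7.9717 ≈ 1.3213.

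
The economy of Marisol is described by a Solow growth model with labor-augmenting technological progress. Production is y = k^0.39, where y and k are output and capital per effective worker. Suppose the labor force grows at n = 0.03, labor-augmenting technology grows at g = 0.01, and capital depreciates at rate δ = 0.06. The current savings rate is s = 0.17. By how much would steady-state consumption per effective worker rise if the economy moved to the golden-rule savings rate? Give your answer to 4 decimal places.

Δc ≈ 0.2910

n + g + δ = 0.03 + 0.01 + 0.06 = 0.1.
Current steady state (s = 0.17): k* = (0.17/0.1)^(1/0.61) ≈ 2.3866, y* = 2.3866^0.39 ≈ 1.4039, c* = (1−0.17)·1.4039 ≈ 1.1652.
Golden rule sets MPK = n+g+δ: 0.39·k^(0.39−1) = 0.1, so k_gold = (0.39/0.1)^(1/0.61) ≈ 9.3102.
y_gold = 9.3102^0.39 ≈ 2.3872, c_gold = y_gold − 0.1·k_gold ≈ 1.4562.
Gain: Δc = 1.4562 − 1.1652 ≈ 0.2910.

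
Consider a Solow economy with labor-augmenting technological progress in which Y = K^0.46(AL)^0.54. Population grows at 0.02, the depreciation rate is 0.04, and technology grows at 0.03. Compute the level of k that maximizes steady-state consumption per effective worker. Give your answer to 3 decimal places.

n + g + δ = 0.02 + 0.03 + 0.04 = 0.09.
Setting f'(k) = n+g+δ gives 0.46·k^(0.46−1) = 0.09, hence k_gold = (0.46/0.09)^(1/0.54) ≈ 20.5147.

k_gold ≈ 20.515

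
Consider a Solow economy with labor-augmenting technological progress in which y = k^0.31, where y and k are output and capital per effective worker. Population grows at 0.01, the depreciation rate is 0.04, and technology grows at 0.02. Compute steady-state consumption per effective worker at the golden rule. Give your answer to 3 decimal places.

n + g + δ = 0.01 + 0.02 + 0.04 = 0.07.
Setting f'(k) = n+g+δ gives 0.31·k^(0.31−1) = 0.07, hence k_gold = (0.31/0.07)^(1/0.69) ≈ 8.6420.
y_gold = 8.6420^0.31 ≈ 1.9514.
c_gold = y_gold − (n+g+δ)·k_gold = 1.9514 − 0.07·8.6420 ≈ 1.3465.

c_gold ≈ 1.346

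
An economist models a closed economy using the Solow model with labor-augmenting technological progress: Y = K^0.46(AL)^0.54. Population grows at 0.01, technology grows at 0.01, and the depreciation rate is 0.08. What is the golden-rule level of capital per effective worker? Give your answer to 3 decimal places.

k_gold ≈ 16.878

Capital per effective worker breaks even when investment replaces (n + g + δ)·k; here n + g + δ = 0.1.
Golden rule sets MPK = n+g+δ: 0.46·k^(0.46−1) = 0.1, so k_gold = (0.46/0.1)^(1/0.54) ≈ 16.8783.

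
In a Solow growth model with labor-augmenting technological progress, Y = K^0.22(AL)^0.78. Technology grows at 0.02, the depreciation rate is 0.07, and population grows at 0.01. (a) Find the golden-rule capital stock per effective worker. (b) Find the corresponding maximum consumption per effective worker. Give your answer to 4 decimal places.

(a) k_gold ≈ 2.7479; (b) c_gold ≈ 0.9743

Capital per effective worker breaks even when investment replaces (n + g + δ)·k; here n + g + δ = 0.1.
Setting f'(k) = n+g+δ gives 0.22·k^(0.22−1) = 0.1, hence k_gold = (0.22/0.1)^(1/0.78) ≈ 2.7479.
y_gold = 2.7479^0.22 ≈ 1.2491; c_gold = y_gold − 0.1·k_gold ≈ 0.9743.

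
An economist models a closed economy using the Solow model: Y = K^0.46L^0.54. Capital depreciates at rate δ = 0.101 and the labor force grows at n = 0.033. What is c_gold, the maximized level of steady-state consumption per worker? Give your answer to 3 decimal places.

Break-even investment rate: n + δ = 0.033 + 0.101 = 0.134.
Maximizing c = f(k) − (n+δ)·k gives f'(k) = n+δ, i.e. 0.46·k^(0.46−1) = 0.134, so k_gold = (0.46/0.134)^(1/0.54) ≈ 9.8164.
y_gold = 9.8164^0.46 ≈ 2.8595.
c_gold = y_gold − (n+δ)·k_gold = 2.8595 − 0.134·9.8164 ≈ 1.5442.

c_gold ≈ 1.544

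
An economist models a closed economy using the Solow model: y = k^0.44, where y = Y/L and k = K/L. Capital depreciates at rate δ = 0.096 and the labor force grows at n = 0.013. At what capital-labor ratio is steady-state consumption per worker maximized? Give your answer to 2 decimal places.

k_gold ≈ 12.08

n + δ = 0.013 + 0.096 = 0.109.
Setting f'(k) = n+δ gives 0.44·k^(0.44−1) = 0.109, hence k_gold = (0.44/0.109)^(1/0.56) ≈ 12.0834.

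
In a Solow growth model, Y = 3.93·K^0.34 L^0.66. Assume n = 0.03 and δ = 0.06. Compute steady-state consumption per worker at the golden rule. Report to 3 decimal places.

Capital per worker breaks even when investment replaces (n + δ)·k; here n + δ = 0.09.
Setting f'(k) = n+δ gives 0.34·3.93·k^(0.34−1) = 0.09, hence k_gold = (0.34·3.93/0.09)^(1/0.66) ≈ 59.5930.
y_gold = 3.93·59.5930^0.34 ≈ 15.7746.
c_gold = y_gold − (n+δ)·k_gold = 15.7746 − 0.09·59.5930 ≈ 10.4113.

c_gold ≈ 10.411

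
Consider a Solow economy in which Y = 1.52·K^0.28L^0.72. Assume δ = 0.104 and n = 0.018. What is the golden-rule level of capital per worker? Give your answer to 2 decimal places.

k_gold ≈ 5.67

Capital per worker breaks even when investment replaces (n + δ)·k; here n + δ = 0.122.
Setting f'(k) = n+δ gives 0.28·1.52·k^(0.28−1) = 0.122, hence k_gold = (0.28·1.52/0.122)^(1/0.72) ≈ 5.6711.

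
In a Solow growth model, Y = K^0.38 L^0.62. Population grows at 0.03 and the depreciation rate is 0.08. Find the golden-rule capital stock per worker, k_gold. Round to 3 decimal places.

k_gold ≈ 7.385

The effective depreciation rate is n + δ = 0.03 + 0.08 = 0.11.
Maximizing c = f(k) − (n+δ)·k gives f'(k) = n+δ, i.e. 0.38·k^(0.38−1) = 0.11, so k_gold = (0.38/0.11)^(1/0.62) ≈ 7.3854.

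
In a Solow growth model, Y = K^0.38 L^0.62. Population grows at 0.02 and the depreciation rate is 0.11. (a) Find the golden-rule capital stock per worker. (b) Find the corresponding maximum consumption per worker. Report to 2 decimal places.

The effective depreciation rate is n + δ = 0.02 + 0.11 = 0.13.
Maximizing c = f(k) − (n+δ)·k gives f'(k) = n+δ, i.e. 0.38·k^(0.38−1) = 0.13, so k_gold = (0.38/0.13)^(1/0.62) ≈ 5.6410.
y_gold = 5.6410^0.38 ≈ 1.9298; c_gold = y_gold − 0.13·k_gold ≈ 1.1965.

(a) k_gold ≈ 5.64; (b) c_gold ≈ 1.20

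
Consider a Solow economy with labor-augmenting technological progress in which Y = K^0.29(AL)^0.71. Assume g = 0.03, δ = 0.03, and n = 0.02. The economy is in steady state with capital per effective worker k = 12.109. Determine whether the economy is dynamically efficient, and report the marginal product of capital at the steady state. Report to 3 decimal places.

dynamically inefficient; MPK ≈ 0.049

Break-even investment rate: n + g + δ = 0.02 + 0.03 + 0.03 = 0.08.
MPK = 0.29·k^(0.29−1) = 0.29·12.109^(-0.71) ≈ 0.0494.
MPK < 0.08, so the economy is dynamically inefficient (over-saving).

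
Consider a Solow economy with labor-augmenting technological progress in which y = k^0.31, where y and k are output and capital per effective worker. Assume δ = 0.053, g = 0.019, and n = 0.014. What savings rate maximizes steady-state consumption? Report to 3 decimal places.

s_gold = 0.310

n + g + δ = 0.014 + 0.019 + 0.053 = 0.086.
At the golden rule MPK = n+g+δ, and in any Cobb-Douglas steady state s = (n+g+δ)·k/y = MPK·k/y = capital's share 0.31.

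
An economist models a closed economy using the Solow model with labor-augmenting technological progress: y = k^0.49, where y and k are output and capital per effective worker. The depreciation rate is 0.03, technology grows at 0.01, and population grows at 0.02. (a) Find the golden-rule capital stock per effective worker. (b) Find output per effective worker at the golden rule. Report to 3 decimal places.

(a) k_gold ≈ 61.422; (b) y_gold ≈ 7.521

n + g + δ = 0.02 + 0.01 + 0.03 = 0.06.
Golden rule sets MPK = n+g+δ: 0.49·k^(0.49−1) = 0.06, so k_gold = (0.49/0.06)^(1/0.51) ≈ 61.4219.
y_gold = 61.4219^0.49 ≈ 7.5210.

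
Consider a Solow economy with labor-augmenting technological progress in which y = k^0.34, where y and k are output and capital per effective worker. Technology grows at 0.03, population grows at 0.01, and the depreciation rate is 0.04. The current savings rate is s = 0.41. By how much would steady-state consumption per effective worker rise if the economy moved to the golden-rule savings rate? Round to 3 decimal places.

Δc ≈ 0.022

n + g + δ = 0.01 + 0.03 + 0.04 = 0.08.
Current steady state (s = 0.41): k* = (0.41/0.08)^(1/0.66) ≈ 11.8931, y* = 11.8931^0.34 ≈ 2.3206, c* = (1−0.41)·2.3206 ≈ 1.3692.
Golden rule sets MPK = n+g+δ: 0.34·k^(0.34−1) = 0.08, so k_gold = (0.34/0.08)^(1/0.66) ≈ 8.9558.
y_gold = 8.9558^0.34 ≈ 2.1072, c_gold = y_gold − 0.08·k_gold ≈ 1.3908.
Gain: Δc = 1.3908 − 1.3692 ≈ 0.0216.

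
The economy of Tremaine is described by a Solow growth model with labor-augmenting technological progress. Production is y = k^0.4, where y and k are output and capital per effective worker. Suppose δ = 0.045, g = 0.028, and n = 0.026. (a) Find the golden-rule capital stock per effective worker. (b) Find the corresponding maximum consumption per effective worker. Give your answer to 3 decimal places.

(a) k_gold ≈ 10.250; (b) c_gold ≈ 1.522

n + g + δ = 0.026 + 0.028 + 0.045 = 0.099.
Maximizing c = f(k) − (n+g+δ)·k gives f'(k) = n+g+δ, i.e. 0.4·k^(0.4−1) = 0.099, so k_gold = (0.4/0.099)^(1/0.6) ≈ 10.2496.
y_gold = 10.2496^0.4 ≈ 2.5368; c_gold = y_gold − 0.099·k_gold ≈ 1.5221.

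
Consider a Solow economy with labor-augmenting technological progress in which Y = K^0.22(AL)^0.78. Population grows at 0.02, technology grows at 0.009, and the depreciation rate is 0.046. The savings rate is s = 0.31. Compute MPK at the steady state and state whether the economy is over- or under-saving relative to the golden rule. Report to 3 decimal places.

Capital per effective worker breaks even when investment replaces (n + g + δ)·k; here n + g + δ = 0.075.
Steady-state k*: s·k^0.22 = 0.075·k gives k* = (0.31/0.075)^(1/0.78) ≈ 6.1678.
MPK = 0.22·6.1678^(-0.78) ≈ 0.0532.
MPK < n+g+δ = 0.075, so the economy is dynamically inefficient (over-saving).

over-saving; MPK ≈ 0.053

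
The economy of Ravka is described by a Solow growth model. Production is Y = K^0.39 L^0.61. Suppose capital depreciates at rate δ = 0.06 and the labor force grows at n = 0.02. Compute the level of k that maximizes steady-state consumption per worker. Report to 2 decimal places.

n + δ = 0.02 + 0.06 = 0.08.
Maximizing c = f(k) − (n+δ)·k gives f'(k) = n+δ, i.e. 0.39·k^(0.39−1) = 0.08, so k_gold = (0.39/0.08)^(1/0.61) ≈ 13.4223.

k_gold ≈ 13.42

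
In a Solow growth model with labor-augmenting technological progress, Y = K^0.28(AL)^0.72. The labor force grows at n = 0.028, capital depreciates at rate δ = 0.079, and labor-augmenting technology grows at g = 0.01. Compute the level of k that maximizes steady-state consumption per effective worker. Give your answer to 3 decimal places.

k_gold ≈ 3.360

Break-even investment rate: n + g + δ = 0.028 + 0.01 + 0.079 = 0.117.
Golden rule sets MPK = n+g+δ: 0.28·k^(0.28−1) = 0.117, so k_gold = (0.28/0.117)^(1/0.72) ≈ 3.3601.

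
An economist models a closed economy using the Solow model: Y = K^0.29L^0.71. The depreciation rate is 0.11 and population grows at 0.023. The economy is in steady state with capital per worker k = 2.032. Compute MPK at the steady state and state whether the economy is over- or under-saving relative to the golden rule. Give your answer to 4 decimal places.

Capital per worker breaks even when investment replaces (n + δ)·k; here n + δ = 0.133.
MPK = 0.29·k^(0.29−1) = 0.29·2.032^(-0.71) ≈ 0.1753.
MPK > 0.133, so the economy is dynamically efficient (under-saving).

under-saving; MPK ≈ 0.1753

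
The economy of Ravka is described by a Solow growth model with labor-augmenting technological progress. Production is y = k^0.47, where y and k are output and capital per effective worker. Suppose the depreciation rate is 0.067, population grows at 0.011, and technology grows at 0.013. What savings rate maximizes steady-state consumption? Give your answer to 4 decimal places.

Capital per effective worker breaks even when investment replaces (n + g + δ)·k; here n + g + δ = 0.091.
At the golden rule MPK = n+g+δ, and in any Cobb-Douglas steady state s = (n+g+δ)·k/y = MPK·k/y = capital's share 0.47.

s_gold = 0.4700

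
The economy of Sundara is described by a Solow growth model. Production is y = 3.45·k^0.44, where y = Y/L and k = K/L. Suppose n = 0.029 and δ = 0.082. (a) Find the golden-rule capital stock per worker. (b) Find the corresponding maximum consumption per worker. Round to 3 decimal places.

Capital per worker breaks even when investment replaces (n + δ)·k; here n + δ = 0.111.
Maximizing c = f(k) − (n+δ)·k gives f'(k) = n+δ, i.e. 0.44·3.45·k^(0.44−1) = 0.111, so k_gold = (0.44·3.45/0.111)^(1/0.56) ≈ 106.7776.
y_gold = 3.45·106.7776^0.44 ≈ 26.9371; c_gold = y_gold − 0.111·k_gold ≈ 15.0848.

(a) k_gold ≈ 106.778; (b) c_gold ≈ 15.085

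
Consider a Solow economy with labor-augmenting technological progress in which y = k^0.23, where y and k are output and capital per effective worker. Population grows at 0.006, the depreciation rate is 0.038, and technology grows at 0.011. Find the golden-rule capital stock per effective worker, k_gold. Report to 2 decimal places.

Break-even investment rate: n + g + δ = 0.006 + 0.011 + 0.038 = 0.055.
Maximizing c = f(k) − (n+g+δ)·k gives f'(k) = n+g+δ, i.e. 0.23·k^(0.23−1) = 0.055, so k_gold = (0.23/0.055)^(1/0.77) ≈ 6.4116.

k_gold ≈ 6.41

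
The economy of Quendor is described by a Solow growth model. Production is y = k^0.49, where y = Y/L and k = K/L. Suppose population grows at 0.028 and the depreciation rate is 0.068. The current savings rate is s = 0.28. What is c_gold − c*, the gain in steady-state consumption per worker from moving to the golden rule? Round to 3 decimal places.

Δc ≈ 0.428

n + δ = 0.028 + 0.068 = 0.096.
Current steady state (s = 0.28): k* = (0.28/0.096)^(1/0.51) ≈ 8.1572, y* = 8.1572^0.49 ≈ 2.7968, c* = (1−0.28)·2.7968 ≈ 2.0137.
Golden rule sets MPK = n+δ: 0.49·k^(0.49−1) = 0.096, so k_gold = (0.49/0.096)^(1/0.51) ≈ 24.4393.
y_gold = 24.4393^0.49 ≈ 4.7881, c_gold = y_gold − 0.096·k_gold ≈ 2.4419.
Gain: Δc = 2.4419 − 2.0137 ≈ 0.4283.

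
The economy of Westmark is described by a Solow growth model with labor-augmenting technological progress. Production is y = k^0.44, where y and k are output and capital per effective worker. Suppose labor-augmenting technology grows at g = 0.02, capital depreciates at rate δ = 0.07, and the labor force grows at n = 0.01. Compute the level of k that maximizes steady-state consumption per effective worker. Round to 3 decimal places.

n + g + δ = 0.01 + 0.02 + 0.07 = 0.1.
At the golden rule the marginal product of capital equals n+g+δ: 0.44·k^(0.44−1) = 0.1. Solving, k_gold = (0.44/0.1)^(1/0.56) ≈ 14.0936.

k_gold ≈ 14.094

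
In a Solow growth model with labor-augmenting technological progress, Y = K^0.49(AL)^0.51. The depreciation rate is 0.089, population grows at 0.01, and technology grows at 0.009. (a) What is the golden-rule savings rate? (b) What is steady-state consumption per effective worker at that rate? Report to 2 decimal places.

(a) s_gold = 0.49; (b) c_gold ≈ 2.18

The effective depreciation rate is n + g + δ = 0.01 + 0.009 + 0.089 = 0.108.
For Cobb-Douglas, s_gold equals capital's share: s_gold = 0.49.
At the golden rule the marginal product of capital equals n+g+δ: 0.49·k^(0.49−1) = 0.108. Solving, k_gold = (0.49/0.108)^(1/0.51) ≈ 19.3994.
y_gold = 19.3994^0.49 ≈ 4.2758; c_gold = (1−0.49)·y_gold ≈ 2.1807.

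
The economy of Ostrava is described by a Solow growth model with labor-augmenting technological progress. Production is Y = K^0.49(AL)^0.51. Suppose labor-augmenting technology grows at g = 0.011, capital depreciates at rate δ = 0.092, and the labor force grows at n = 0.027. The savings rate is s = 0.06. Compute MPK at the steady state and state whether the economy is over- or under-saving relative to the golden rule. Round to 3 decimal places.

under-saving; MPK ≈ 1.062

The effective depreciation rate is n + g + δ = 0.027 + 0.011 + 0.092 = 0.13.
Steady-state k*: s·k^0.49 = 0.13·k gives k* = (0.06/0.13)^(1/0.51) ≈ 0.2196.
MPK = 0.49·0.2196^(-0.51) ≈ 1.0617.
MPK > n+g+δ = 0.13, so the economy is dynamically efficient (under-saving).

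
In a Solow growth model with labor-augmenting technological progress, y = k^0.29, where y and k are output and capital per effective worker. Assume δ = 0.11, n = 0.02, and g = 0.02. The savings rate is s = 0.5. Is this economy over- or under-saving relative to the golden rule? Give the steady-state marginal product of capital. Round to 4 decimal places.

over-saving; MPK ≈ 0.0870

n + g + δ = 0.02 + 0.02 + 0.11 = 0.15.
Steady-state k*: s·k^0.29 = 0.15·k gives k* = (0.5/0.15)^(1/0.71) ≈ 5.4507.
MPK = 0.29·5.4507^(-0.71) ≈ 0.0870.
MPK < n+g+δ = 0.15, so the economy is dynamically inefficient (over-saving).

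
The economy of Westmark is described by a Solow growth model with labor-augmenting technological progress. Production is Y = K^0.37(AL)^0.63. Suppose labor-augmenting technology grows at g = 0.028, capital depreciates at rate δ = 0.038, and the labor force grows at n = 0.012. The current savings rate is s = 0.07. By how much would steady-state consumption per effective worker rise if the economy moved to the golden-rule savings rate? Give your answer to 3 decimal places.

n + g + δ = 0.012 + 0.028 + 0.038 = 0.078.
Current steady state (s = 0.07): k* = (0.07/0.078)^(1/0.63) ≈ 0.8422, y* = 0.8422^0.37 ≈ 0.9384, c* = (1−0.07)·0.9384 ≈ 0.8727.
Golden rule sets MPK = n+g+δ: 0.37·k^(0.37−1) = 0.078, so k_gold = (0.37/0.078)^(1/0.63) ≈ 11.8355.
y_gold = 11.8355^0.37 ≈ 2.4950, c_gold = y_gold − 0.078·k_gold ≈ 1.5719.
Gain: Δc = 1.5719 − 0.8727 ≈ 0.6991.

Δc ≈ 0.699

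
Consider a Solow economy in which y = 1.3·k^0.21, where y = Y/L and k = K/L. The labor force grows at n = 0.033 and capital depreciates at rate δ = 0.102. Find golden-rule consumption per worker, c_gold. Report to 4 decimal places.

n + δ = 0.033 + 0.102 = 0.135.
Golden rule sets MPK = n+δ: 0.21·1.3·k^(0.21−1) = 0.135, so k_gold = (0.21·1.3/0.135)^(1/0.79) ≈ 2.4385.
y_gold = 1.3·2.4385^0.21 ≈ 1.5676.
c_gold = y_gold − (n+δ)·k_gold = 1.5676 − 0.135·2.4385 ≈ 1.2384.

c_gold ≈ 1.2384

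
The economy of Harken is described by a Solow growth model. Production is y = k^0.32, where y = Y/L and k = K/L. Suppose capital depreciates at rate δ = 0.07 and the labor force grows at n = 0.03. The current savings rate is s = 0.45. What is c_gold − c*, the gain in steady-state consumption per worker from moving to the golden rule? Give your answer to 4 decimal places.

Δc ≈ 0.0593

Break-even investment rate: n + δ = 0.03 + 0.07 = 0.1.
Current steady state (s = 0.45): k* = (0.45/0.1)^(1/0.68) ≈ 9.1329, y* = 9.1329^0.32 ≈ 2.0295, c* = (1−0.45)·2.0295 ≈ 1.1162.
Setting f'(k) = n+δ gives 0.32·k^(0.32−1) = 0.1, hence k_gold = (0.32/0.1)^(1/0.68) ≈ 5.5318.
y_gold = 5.5318^0.32 ≈ 1.7287, c_gold = y_gold − 0.1·k_gold ≈ 1.1755.
Gain: Δc = 1.1755 − 1.1162 ≈ 0.0593.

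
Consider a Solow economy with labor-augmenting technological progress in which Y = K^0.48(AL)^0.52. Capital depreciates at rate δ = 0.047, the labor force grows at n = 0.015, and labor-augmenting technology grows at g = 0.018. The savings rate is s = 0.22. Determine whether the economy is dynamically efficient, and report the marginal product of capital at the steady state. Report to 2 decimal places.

dynamically efficient; MPK ≈ 0.17

Break-even investment rate: n + g + δ = 0.015 + 0.018 + 0.047 = 0.08.
Steady-state k*: s·k^0.48 = 0.08·k gives k* = (0.22/0.08)^(1/0.52) ≈ 6.9963.
MPK = 0.48·6.9963^(-0.52) ≈ 0.1745.
MPK > n+g+δ = 0.08, so the economy is dynamically efficient (under-saving).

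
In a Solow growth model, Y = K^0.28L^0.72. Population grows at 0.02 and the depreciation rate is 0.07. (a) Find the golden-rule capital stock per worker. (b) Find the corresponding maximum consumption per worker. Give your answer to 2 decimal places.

(a) k_gold ≈ 4.84; (b) c_gold ≈ 1.12

The effective depreciation rate is n + δ = 0.02 + 0.07 = 0.09.
Golden rule sets MPK = n+δ: 0.28·k^(0.28−1) = 0.09, so k_gold = (0.28/0.09)^(1/0.72) ≈ 4.8373.
y_gold = 4.8373^0.28 ≈ 1.5549; c_gold = y_gold − 0.09·k_gold ≈ 1.1195.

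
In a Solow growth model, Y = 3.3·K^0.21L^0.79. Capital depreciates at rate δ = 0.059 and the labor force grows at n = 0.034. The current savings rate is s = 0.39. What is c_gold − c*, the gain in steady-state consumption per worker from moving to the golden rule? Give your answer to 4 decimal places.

Break-even investment rate: n + δ = 0.034 + 0.059 = 0.093.
Current steady state (s = 0.39): k* = (0.39·3.3/0.093)^(1/0.79) ≈ 27.8243, y* = 3.3·27.8243^0.21 ≈ 6.6350, c* = (1−0.39)·6.6350 ≈ 4.0474.
Golden rule sets MPK = n+δ: 0.21·3.3·k^(0.21−1) = 0.093, so k_gold = (0.21·3.3/0.093)^(1/0.79) ≈ 12.7091.
y_gold = 3.3·12.7091^0.21 ≈ 5.6283, c_gold = y_gold − 0.093·k_gold ≈ 4.4464.
Gain: Δc = 4.4464 − 4.0474 ≈ 0.3990.

Δc ≈ 0.3990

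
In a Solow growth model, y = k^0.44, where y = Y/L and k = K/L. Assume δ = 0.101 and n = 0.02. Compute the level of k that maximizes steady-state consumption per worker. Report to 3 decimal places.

Break-even investment rate: n + δ = 0.02 + 0.101 = 0.121.
Maximizing c = f(k) − (n+δ)·k gives f'(k) = n+δ, i.e. 0.44·k^(0.44−1) = 0.121, so k_gold = (0.44/0.121)^(1/0.56) ≈ 10.0275.

k_gold ≈ 10.027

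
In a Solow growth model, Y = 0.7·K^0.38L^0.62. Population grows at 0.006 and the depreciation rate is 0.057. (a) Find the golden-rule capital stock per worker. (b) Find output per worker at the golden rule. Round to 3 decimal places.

Break-even investment rate: n + δ = 0.006 + 0.057 = 0.063.
Golden rule sets MPK = n+δ: 0.38·0.7·k^(0.38−1) = 0.063, so k_gold = (0.38·0.7/0.063)^(1/0.62) ≈ 10.2079.
y_gold = 0.7·10.2079^0.38 ≈ 1.6924.

(a) k_gold ≈ 10.208; (b) y_gold ≈ 1.692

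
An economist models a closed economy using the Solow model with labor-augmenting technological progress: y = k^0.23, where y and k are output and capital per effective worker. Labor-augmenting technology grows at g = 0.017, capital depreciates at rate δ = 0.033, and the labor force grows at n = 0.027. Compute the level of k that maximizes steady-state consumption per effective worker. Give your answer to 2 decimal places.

Break-even investment rate: n + g + δ = 0.027 + 0.017 + 0.033 = 0.077.
At the golden rule the marginal product of capital equals n+g+δ: 0.23·k^(0.23−1) = 0.077. Solving, k_gold = (0.23/0.077)^(1/0.77) ≈ 4.1418.

k_gold ≈ 4.14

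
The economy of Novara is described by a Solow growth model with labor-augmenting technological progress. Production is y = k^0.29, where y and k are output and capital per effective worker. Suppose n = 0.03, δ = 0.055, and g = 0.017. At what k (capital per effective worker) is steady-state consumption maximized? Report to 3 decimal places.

k_gold ≈ 4.357

Capital per effective worker breaks even when investment replaces (n + g + δ)·k; here n + g + δ = 0.102.
Golden rule sets MPK = n+g+δ: 0.29·k^(0.29−1) = 0.102, so k_gold = (0.29/0.102)^(1/0.71) ≈ 4.3566.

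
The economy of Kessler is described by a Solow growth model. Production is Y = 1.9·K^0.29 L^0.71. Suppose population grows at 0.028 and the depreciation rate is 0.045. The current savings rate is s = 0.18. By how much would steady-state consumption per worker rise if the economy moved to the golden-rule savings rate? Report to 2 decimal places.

Δc ≈ 0.15

The effective depreciation rate is n + δ = 0.028 + 0.045 = 0.073.
Current steady state (s = 0.18): k* = (0.18·1.9/0.073)^(1/0.71) ≈ 8.8034, y* = 1.9·8.8034^0.29 ≈ 3.5703, c* = (1−0.18)·3.5703 ≈ 2.9276.
Setting f'(k) = n+δ gives 0.29·1.9·k^(0.29−1) = 0.073, hence k_gold = (0.29·1.9/0.073)^(1/0.71) ≈ 17.2337.
y_gold = 1.9·17.2337^0.29 ≈ 4.3381, c_gold = y_gold − 0.073·k_gold ≈ 3.0801.
Gain: Δc = 3.0801 − 2.9276 ≈ 0.1524.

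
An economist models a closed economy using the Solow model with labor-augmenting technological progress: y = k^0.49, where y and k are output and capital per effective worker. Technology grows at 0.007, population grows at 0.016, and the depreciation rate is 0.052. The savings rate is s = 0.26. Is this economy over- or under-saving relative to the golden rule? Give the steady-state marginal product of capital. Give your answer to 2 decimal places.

Capital per effective worker breaks even when investment replaces (n + g + δ)·k; here n + g + δ = 0.075.
Steady-state k*: s·k^0.49 = 0.075·k gives k* = (0.26/0.075)^(1/0.51) ≈ 11.4459.
MPK = 0.49·11.4459^(-0.51) ≈ 0.1413.
MPK > n+g+δ = 0.075, so the economy is dynamically efficient (under-saving).

under-saving; MPK ≈ 0.14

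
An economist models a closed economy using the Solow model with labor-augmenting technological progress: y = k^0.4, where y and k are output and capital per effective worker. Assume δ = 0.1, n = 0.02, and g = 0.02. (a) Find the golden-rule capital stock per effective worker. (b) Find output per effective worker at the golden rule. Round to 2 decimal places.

(a) k_gold ≈ 5.75; (b) y_gold ≈ 2.01

The effective depreciation rate is n + g + δ = 0.02 + 0.02 + 0.1 = 0.14.
Maximizing c = f(k) − (n+g+δ)·k gives f'(k) = n+g+δ, i.e. 0.4·k^(0.4−1) = 0.14, so k_gold = (0.4/0.14)^(1/0.6) ≈ 5.7529.
y_gold = 5.7529^0.4 ≈ 2.0135.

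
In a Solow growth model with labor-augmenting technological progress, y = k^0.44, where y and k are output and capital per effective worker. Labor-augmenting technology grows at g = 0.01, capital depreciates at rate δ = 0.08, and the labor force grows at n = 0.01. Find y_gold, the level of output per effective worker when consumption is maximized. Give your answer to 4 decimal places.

The effective depreciation rate is n + g + δ = 0.01 + 0.01 + 0.08 = 0.1.
Golden rule sets MPK = n+g+δ: 0.44·k^(0.44−1) = 0.1, so k_gold = (0.44/0.1)^(1/0.56) ≈ 14.0936.
Output: y_gold = k_gold^0.44 = 14.0936^0.44 ≈ 3.2031.

y_gold ≈ 3.2031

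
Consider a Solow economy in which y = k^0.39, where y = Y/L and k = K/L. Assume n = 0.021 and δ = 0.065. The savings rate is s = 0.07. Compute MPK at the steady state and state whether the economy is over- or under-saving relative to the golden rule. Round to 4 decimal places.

under-saving; MPK ≈ 0.4791

Break-even investment rate: n + δ = 0.021 + 0.065 = 0.086.
Steady-state k*: s·k^0.39 = 0.086·k gives k* = (0.07/0.086)^(1/0.61) ≈ 0.7136.
MPK = 0.39·0.7136^(-0.61) ≈ 0.4791.
MPK > n+δ = 0.086, so the economy is dynamically efficient (under-saving).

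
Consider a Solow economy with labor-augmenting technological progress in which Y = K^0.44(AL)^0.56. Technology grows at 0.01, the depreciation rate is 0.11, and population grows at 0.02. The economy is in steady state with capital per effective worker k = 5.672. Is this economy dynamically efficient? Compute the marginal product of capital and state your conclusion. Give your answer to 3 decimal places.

Capital per effective worker breaks even when investment replaces (n + g + δ)·k; here n + g + δ = 0.14.
MPK = 0.44·k^(0.44−1) = 0.44·5.672^(-0.56) ≈ 0.1665.
MPK > 0.14, so the economy is dynamically efficient (under-saving).

dynamically efficient; MPK ≈ 0.166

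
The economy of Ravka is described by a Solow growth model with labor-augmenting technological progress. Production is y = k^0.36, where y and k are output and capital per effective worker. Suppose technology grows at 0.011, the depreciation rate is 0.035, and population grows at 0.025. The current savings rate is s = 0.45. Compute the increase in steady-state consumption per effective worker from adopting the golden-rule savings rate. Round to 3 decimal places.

Capital per effective worker breaks even when investment replaces (n + g + δ)·k; here n + g + δ = 0.071.
Current steady state (s = 0.45): k* = (0.45/0.071)^(1/0.64) ≈ 17.9083, y* = 17.9083^0.36 ≈ 2.8255, c* = (1−0.45)·2.8255 ≈ 1.5540.
Setting f'(k) = n+g+δ gives 0.36·k^(0.36−1) = 0.071, hence k_gold = (0.36/0.071)^(1/0.64) ≈ 12.6366.
y_gold = 12.6366^0.36 ≈ 2.4922, c_gold = y_gold − 0.071·k_gold ≈ 1.5950.
Gain: Δc = 1.5950 − 1.5540 ≈ 0.0410.

Δc ≈ 0.041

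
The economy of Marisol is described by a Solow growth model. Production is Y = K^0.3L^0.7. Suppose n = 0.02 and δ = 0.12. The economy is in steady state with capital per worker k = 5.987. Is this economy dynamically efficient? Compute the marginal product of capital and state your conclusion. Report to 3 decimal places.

Break-even investment rate: n + δ = 0.02 + 0.12 = 0.14.
MPK = 0.3·k^(0.3−1) = 0.3·5.987^(-0.7) ≈ 0.0857.
MPK < 0.14, so the economy is dynamically inefficient (over-saving).

dynamically inefficient; MPK ≈ 0.086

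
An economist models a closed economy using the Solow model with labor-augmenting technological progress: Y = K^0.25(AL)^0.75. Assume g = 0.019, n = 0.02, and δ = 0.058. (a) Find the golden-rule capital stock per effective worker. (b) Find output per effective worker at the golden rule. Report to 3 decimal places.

(a) k_gold ≈ 3.534; (b) y_gold ≈ 1.371

n + g + δ = 0.02 + 0.019 + 0.058 = 0.097.
Golden rule sets MPK = n+g+δ: 0.25·k^(0.25−1) = 0.097, so k_gold = (0.25/0.097)^(1/0.75) ≈ 3.5337.
y_gold = 3.5337^0.25 ≈ 1.3711.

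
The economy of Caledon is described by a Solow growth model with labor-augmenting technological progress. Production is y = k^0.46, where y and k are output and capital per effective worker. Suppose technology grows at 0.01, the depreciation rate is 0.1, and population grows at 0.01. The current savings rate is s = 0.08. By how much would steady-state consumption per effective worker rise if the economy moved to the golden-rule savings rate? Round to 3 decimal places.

The effective depreciation rate is n + g + δ = 0.01 + 0.01 + 0.1 = 0.12.
Current steady state (s = 0.08): k* = (0.08/0.12)^(1/0.54) ≈ 0.4720, y* = 0.4720^0.46 ≈ 0.7079, c* = (1−0.08)·0.7079 ≈ 0.6513.
Setting f'(k) = n+g+δ gives 0.46·k^(0.46−1) = 0.12, hence k_gold = (0.46/0.12)^(1/0.54) ≈ 12.0420.
y_gold = 12.0420^0.46 ≈ 3.1414, c_gold = y_gold − 0.12·k_gold ≈ 1.6963.
Gain: Δc = 1.6963 − 0.6513 ≈ 1.0450.

Δc ≈ 1.045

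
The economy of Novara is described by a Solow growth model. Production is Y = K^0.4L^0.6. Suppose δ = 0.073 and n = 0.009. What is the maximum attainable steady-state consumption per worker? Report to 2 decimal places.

c_gold ≈ 1.73

Break-even investment rate: n + δ = 0.009 + 0.073 = 0.082.
At the golden rule the marginal product of capital equals n+δ: 0.4·k^(0.4−1) = 0.082. Solving, k_gold = (0.4/0.082)^(1/0.6) ≈ 14.0306.
y_gold = 14.0306^0.4 ≈ 2.8763.
c_gold = y_gold − (n+δ)·k_gold = 2.8763 − 0.082·14.0306 ≈ 1.7258.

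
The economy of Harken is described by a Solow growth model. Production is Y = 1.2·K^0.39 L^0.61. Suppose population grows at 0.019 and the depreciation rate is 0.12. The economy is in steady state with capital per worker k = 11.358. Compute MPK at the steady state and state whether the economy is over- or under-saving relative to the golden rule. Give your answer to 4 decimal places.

over-saving; MPK ≈ 0.1063

The effective depreciation rate is n + δ = 0.019 + 0.12 = 0.139.
MPK = 0.39·1.2·k^(0.39−1) = 0.39·1.2·11.358^(-0.61) ≈ 0.1063.
MPK < 0.139, so the economy is dynamically inefficient (over-saving).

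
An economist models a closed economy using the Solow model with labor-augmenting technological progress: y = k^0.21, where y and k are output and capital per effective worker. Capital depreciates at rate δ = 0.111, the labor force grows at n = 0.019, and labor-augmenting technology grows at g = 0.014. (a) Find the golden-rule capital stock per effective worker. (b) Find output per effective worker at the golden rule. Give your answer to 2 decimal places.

(a) k_gold ≈ 1.61; (b) y_gold ≈ 1.11

The effective depreciation rate is n + g + δ = 0.019 + 0.014 + 0.111 = 0.144.
Maximizing c = f(k) − (n+g+δ)·k gives f'(k) = n+g+δ, i.e. 0.21·k^(0.21−1) = 0.144, so k_gold = (0.21/0.144)^(1/0.79) ≈ 1.6122.
y_gold = 1.6122^0.21 ≈ 1.1055.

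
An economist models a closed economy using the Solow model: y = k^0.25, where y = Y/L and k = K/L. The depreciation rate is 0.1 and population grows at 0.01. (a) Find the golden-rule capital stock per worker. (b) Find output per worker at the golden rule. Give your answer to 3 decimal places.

(a) k_gold ≈ 2.988; (b) y_gold ≈ 1.315

n + δ = 0.01 + 0.1 = 0.11.
Golden rule sets MPK = n+δ: 0.25·k^(0.25−1) = 0.11, so k_gold = (0.25/0.11)^(1/0.75) ≈ 2.9881.
y_gold = 2.9881^0.25 ≈ 1.3148.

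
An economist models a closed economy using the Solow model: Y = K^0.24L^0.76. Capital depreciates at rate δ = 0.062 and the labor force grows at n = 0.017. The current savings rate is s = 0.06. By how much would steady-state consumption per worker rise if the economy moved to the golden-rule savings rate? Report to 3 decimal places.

Break-even investment rate: n + δ = 0.017 + 0.062 = 0.079.
Current steady state (s = 0.06): k* = (0.06/0.079)^(1/0.76) ≈ 0.6963, y* = 0.6963^0.24 ≈ 0.9168, c* = (1−0.06)·0.9168 ≈ 0.8618.
At the golden rule the marginal product of capital equals n+δ: 0.24·k^(0.24−1) = 0.079. Solving, k_gold = (0.24/0.079)^(1/0.76) ≈ 4.3150.
y_gold = 4.3150^0.24 ≈ 1.4203, c_gold = y_gold − 0.079·k_gold ≈ 1.0795.
Gain: Δc = 1.0795 − 0.8618 ≈ 0.2177.

Δc ≈ 0.218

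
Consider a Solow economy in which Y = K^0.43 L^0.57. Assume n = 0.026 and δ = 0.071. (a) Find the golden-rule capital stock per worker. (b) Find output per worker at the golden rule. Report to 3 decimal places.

n + δ = 0.026 + 0.071 = 0.097.
At the golden rule the marginal product of capital equals n+δ: 0.43·k^(0.43−1) = 0.097. Solving, k_gold = (0.43/0.097)^(1/0.57) ≈ 13.6319.
y_gold = 13.6319^0.43 ≈ 3.0751.

(a) k_gold ≈ 13.632; (b) y_gold ≈ 3.075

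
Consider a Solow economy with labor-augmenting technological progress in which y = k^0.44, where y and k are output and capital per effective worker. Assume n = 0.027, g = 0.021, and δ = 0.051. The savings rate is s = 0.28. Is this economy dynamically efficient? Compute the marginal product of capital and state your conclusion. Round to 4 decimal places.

dynamically efficient; MPK ≈ 0.1556

Capital per effective worker breaks even when investment replaces (n + g + δ)·k; here n + g + δ = 0.099.
Steady-state k*: s·k^0.44 = 0.099·k gives k* = (0.28/0.099)^(1/0.56) ≈ 6.4016.
MPK = 0.44·6.4016^(-0.56) ≈ 0.1556.
MPK > n+g+δ = 0.099, so the economy is dynamically efficient (under-saving).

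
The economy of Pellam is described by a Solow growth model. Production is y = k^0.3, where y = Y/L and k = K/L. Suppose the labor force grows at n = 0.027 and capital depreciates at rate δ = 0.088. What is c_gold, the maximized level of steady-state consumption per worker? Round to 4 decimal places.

c_gold ≈ 1.0558

Break-even investment rate: n + δ = 0.027 + 0.088 = 0.115.
Maximizing c = f(k) − (n+δ)·k gives f'(k) = n+δ, i.e. 0.3·k^(0.3−1) = 0.115, so k_gold = (0.3/0.115)^(1/0.7) ≈ 3.9345.
y_gold = 3.9345^0.3 ≈ 1.5082.
c_gold = y_gold − (n+δ)·k_gold = 1.5082 − 0.115·3.9345 ≈ 1.0558.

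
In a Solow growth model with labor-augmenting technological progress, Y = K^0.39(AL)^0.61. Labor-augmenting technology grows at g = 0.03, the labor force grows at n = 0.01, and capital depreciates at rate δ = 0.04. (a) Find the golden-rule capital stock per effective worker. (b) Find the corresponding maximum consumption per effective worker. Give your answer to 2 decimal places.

The effective depreciation rate is n + g + δ = 0.01 + 0.03 + 0.04 = 0.08.
Golden rule sets MPK = n+g+δ: 0.39·k^(0.39−1) = 0.08, so k_gold = (0.39/0.08)^(1/0.61) ≈ 13.4223.
y_gold = 13.4223^0.39 ≈ 2.7533; c_gold = y_gold − 0.08·k_gold ≈ 1.6795.

(a) k_gold ≈ 13.42; (b) c_gold ≈ 1.68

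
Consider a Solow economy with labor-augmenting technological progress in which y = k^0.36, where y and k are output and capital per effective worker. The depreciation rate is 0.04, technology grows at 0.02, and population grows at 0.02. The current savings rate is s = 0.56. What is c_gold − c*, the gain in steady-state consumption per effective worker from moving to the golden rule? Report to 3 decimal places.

Capital per effective worker breaks even when investment replaces (n + g + δ)·k; here n + g + δ = 0.08.
Current steady state (s = 0.56): k* = (0.56/0.08)^(1/0.64) ≈ 20.9154, y* = 20.9154^0.36 ≈ 2.9879, c* = (1−0.56)·2.9879 ≈ 1.3147.
Setting f'(k) = n+g+δ gives 0.36·k^(0.36−1) = 0.08, hence k_gold = (0.36/0.08)^(1/0.64) ≈ 10.4868.
y_gold = 10.4868^0.36 ≈ 2.3304, c_gold = y_gold − 0.08·k_gold ≈ 1.4915.
Gain: Δc = 1.4915 − 1.3147 ≈ 0.1768.

Δc ≈ 0.177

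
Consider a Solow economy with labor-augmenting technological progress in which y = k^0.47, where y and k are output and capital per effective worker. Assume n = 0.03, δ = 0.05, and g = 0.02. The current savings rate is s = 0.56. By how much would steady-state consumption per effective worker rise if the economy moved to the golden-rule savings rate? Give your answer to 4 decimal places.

Δc ≈ 0.0633

Break-even investment rate: n + g + δ = 0.03 + 0.02 + 0.05 = 0.1.
Current steady state (s = 0.56): k* = (0.56/0.1)^(1/0.53) ≈ 25.8033, y* = 25.8033^0.47 ≈ 4.6077, c* = (1−0.56)·4.6077 ≈ 2.0274.
Setting f'(k) = n+g+δ gives 0.47·k^(0.47−1) = 0.1, hence k_gold = (0.47/0.1)^(1/0.53) ≈ 18.5400.
y_gold = 18.5400^0.47 ≈ 3.9447, c_gold = y_gold − 0.1·k_gold ≈ 2.0907.
Gain: Δc = 2.0907 − 2.0274 ≈ 0.0633.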